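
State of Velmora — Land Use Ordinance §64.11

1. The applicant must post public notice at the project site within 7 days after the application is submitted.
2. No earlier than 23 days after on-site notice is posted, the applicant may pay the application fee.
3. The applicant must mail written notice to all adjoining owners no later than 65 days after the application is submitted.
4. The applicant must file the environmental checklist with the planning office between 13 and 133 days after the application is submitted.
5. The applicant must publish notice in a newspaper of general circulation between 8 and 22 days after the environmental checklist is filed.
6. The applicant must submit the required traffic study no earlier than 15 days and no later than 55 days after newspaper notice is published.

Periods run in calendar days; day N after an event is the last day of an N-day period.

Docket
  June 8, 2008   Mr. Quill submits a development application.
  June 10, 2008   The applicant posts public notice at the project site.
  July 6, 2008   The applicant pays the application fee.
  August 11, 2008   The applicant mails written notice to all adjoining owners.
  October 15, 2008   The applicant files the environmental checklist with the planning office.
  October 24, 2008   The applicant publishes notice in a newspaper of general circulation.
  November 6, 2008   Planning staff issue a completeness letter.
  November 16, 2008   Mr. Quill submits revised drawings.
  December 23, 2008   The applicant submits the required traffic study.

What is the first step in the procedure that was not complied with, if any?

(1) due by June 8, 2008 + 7 days = June 15, 2008; completed June 10, 2008, before the deadline.
(2) permitted from June 10, 2008 + 23 days = July 3, 2008 onward; July 6, 2008 is on or after that date.
(3) due by June 8, 2008 + 65 days = August 12, 2008; completed August 11, 2008, before the deadline.
(4) the permitted window runs from June 8, 2008 + 13 = June 21, 2008 to June 8, 2008 + 133 = October 19, 2008; October 15, 2008 falls inside that range.
(5) the permitted window runs from October 15, 2008 + 8 = October 23, 2008 to October 15, 2008 + 22 = November 6, 2008; October 24, 2008 falls inside that range.
(6) the permitted window runs from October 24, 2008 + 15 = November 8, 2008 to October 24, 2008 + 55 = December 18, 2008; December 23, 2008 is 5 days past the end of the window.
No need to go further; step 6 was not satisfied.

Step 6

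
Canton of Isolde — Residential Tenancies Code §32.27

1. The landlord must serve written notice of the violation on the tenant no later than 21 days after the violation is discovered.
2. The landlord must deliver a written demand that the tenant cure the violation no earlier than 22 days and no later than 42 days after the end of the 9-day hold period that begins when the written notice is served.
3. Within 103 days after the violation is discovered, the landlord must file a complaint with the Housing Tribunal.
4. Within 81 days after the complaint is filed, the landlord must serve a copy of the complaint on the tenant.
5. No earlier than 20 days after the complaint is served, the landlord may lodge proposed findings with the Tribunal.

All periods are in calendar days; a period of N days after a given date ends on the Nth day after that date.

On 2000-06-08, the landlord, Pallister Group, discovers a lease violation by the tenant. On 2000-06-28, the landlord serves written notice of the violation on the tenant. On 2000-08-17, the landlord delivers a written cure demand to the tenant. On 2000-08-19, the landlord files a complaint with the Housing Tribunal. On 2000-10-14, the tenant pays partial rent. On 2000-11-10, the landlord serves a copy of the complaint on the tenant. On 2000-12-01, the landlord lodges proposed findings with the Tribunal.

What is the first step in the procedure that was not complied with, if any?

Step 4

Step 1: 21 days after 2000-06-08 (when the violation is discovered) is 2000-06-29; 2000-06-28 is within that limit.
Step 2: the window is 22–42 days after 2000-07-07 (end of the 9-day hold period, which began when the written notice is served on 2000-06-28), so 2000-07-29 through 2000-08-18; 2000-08-17 falls inside that range.
Step 3: 103 days after 2000-06-08 (when the violation is discovered) is 2000-09-19; completed 2000-08-19, before the deadline.
Step 4: 81 days after 2000-08-19 (when the complaint is filed) is 2000-11-08; done 2000-11-10 — 2 days late.
That is the first point of non-compliance.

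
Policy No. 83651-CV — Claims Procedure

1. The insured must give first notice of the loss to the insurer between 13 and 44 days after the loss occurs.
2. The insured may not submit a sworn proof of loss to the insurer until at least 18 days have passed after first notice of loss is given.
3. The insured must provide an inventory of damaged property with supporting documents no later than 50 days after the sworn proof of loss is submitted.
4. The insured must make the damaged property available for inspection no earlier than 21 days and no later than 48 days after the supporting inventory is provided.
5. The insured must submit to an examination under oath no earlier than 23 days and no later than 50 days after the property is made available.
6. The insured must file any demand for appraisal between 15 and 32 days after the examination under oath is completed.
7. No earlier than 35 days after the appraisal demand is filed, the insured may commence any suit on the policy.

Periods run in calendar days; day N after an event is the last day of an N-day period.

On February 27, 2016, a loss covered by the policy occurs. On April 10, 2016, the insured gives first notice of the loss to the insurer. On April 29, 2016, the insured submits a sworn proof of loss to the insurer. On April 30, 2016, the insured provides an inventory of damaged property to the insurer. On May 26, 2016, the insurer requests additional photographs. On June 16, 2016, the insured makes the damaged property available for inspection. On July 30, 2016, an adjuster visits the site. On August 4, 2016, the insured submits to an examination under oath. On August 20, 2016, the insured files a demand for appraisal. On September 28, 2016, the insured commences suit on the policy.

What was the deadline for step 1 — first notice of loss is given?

Step 1 runs from February 27, 2016, when the loss occurs. The window is 13–44 days after February 27, 2016; it closes on April 11, 2016.

April 11, 2016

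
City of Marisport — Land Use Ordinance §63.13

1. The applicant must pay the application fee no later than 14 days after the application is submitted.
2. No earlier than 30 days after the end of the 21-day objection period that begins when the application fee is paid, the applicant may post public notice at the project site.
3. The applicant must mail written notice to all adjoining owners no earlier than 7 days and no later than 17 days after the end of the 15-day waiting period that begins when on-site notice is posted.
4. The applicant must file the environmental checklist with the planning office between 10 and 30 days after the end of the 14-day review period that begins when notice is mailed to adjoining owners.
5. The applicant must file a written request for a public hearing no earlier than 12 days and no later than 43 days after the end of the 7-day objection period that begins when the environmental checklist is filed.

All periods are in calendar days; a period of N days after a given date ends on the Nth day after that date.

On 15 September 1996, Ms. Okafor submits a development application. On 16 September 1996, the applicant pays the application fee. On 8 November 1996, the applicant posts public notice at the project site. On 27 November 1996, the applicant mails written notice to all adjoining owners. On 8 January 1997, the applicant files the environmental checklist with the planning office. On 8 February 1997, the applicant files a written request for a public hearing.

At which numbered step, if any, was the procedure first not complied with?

Step 3

Step 1: 14 days after 15 September 1996 (when the application is submitted) is 29 September 1996; completed 16 September 1996, before the deadline.
Step 2: the earliest permitted date is 30 days after 7 October 1996 (end of the 21-day objection period, which began when the application fee is paid on 16 September 1996), i.e. 6 November 1996; 8 November 1996 is on or after that date.
Step 3: the window is 7–17 days after 23 November 1996 (end of the 15-day waiting period, which began when on-site notice is posted on 8 November 1996), so 30 November 1996 through 10 December 1996; 27 November 1996 is 3 days too early.
No need to go further; step 3 was not satisfied.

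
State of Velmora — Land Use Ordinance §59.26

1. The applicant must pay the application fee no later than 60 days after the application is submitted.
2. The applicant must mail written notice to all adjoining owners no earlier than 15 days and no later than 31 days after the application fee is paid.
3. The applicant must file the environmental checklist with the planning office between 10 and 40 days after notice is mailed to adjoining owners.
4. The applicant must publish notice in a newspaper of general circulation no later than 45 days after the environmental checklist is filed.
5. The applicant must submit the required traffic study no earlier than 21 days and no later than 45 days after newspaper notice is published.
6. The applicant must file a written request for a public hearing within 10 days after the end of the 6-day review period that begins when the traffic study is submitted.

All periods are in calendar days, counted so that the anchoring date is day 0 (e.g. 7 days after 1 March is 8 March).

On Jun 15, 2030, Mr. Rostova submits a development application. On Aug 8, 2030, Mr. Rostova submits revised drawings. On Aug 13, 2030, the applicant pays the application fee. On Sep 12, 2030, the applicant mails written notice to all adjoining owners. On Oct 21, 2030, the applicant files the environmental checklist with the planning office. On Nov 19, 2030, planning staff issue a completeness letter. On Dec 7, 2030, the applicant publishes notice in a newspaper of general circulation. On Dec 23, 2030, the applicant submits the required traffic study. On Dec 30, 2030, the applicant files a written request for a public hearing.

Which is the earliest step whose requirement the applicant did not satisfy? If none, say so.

(1) due by Jun 15, 2030 + 60 days = Aug 14, 2030; completed Aug 13, 2030, before the deadline.
(2) the permitted window runs from Aug 13, 2030 + 15 = Aug 28, 2030 to Aug 13, 2030 + 31 = Sep 13, 2030; done Sep 12, 2030, which is between those dates.
(3) the permitted window runs from Sep 12, 2030 + 10 = Sep 22, 2030 to Sep 12, 2030 + 40 = Oct 22, 2030; Oct 21, 2030 falls inside that range.
(4) due by Oct 21, 2030 + 45 days = Dec 5, 2030; done Dec 7, 2030 — 2 days late.
Later steps need not be reached.

Step 4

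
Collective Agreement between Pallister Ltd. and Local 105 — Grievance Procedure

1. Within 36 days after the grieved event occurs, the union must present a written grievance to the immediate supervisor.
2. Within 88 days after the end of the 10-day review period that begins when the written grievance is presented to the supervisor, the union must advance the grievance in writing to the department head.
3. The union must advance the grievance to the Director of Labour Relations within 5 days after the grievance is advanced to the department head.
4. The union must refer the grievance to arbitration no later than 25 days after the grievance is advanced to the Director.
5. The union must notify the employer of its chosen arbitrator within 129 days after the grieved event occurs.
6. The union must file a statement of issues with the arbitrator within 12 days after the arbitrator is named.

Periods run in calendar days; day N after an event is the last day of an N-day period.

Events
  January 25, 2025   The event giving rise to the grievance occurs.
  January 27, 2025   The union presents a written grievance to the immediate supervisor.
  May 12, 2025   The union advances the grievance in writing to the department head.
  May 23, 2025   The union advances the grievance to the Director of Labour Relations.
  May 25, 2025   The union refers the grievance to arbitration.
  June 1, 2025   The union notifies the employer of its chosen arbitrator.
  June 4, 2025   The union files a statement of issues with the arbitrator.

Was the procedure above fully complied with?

Step 1 — counting 36 days from January 25, 2025 (when the grieved event occurs) gives a deadline of March 2, 2025; done January 27, 2025 — timely.
Step 2 — counting 88 days from February 6, 2025 (end of the 10-day review period, which began when the written grievance is presented to the supervisor on January 27, 2025) gives a deadline of May 5, 2025; done May 12, 2025 — 7 days late.
The procedure was therefore not followed at step 2.

No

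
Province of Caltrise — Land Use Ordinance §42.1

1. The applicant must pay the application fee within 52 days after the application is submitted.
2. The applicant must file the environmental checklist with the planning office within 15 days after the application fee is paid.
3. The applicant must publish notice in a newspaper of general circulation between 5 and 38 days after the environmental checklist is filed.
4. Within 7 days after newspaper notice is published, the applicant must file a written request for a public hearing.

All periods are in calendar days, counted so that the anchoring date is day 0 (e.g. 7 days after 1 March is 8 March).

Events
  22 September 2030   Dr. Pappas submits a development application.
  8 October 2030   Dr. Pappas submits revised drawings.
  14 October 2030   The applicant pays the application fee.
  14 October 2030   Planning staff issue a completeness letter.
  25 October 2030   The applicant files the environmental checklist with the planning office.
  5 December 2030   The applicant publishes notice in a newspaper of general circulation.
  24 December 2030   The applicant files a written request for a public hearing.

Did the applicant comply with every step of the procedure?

No

Step 1 — counting 52 days from 22 September 2030 (when the application is submitted) gives a deadline of 13 November 2030; completed 14 October 2030, before the deadline.
Step 2 — counting 15 days from 14 October 2030 (when the application fee is paid) gives a deadline of 29 October 2030; done 25 October 2030 — timely.
Step 3 — 5 and 38 days from 25 October 2030 (when the environmental checklist is filed) are 30 October 2030 and 2 December 2030 respectively; 5 December 2030 is 3 days past the end of the window.
No need to go further; step 3 was not satisfied.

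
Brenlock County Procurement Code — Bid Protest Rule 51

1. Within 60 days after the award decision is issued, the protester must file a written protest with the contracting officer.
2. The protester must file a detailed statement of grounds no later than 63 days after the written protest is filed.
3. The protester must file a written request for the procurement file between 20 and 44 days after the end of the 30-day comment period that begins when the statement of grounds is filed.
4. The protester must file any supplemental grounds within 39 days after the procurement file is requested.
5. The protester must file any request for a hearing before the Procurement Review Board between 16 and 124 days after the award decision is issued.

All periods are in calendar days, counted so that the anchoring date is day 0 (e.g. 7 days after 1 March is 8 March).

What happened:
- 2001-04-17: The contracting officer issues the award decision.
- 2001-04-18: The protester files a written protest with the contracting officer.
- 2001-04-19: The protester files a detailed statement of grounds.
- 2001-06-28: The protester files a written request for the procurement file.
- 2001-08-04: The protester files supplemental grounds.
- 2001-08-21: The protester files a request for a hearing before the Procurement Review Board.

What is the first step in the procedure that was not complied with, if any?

Step 1 — counting 60 days from 2001-04-17 (when the award decision is issued) gives a deadline of 2001-06-16; completed 2001-04-18, before the deadline.
Step 2 — counting 63 days from 2001-04-18 (when the written protest is filed) gives a deadline of 2001-06-20; 2001-04-19 is within that limit.
Step 3 — 20 and 44 days from 2001-05-19 (end of the 30-day comment period, which began when the statement of grounds is filed on 2001-04-19) are 2001-06-08 and 2001-07-02 respectively; done 2001-06-28 — within the window.
Step 4 — counting 39 days from 2001-06-28 (when the procurement file is requested) gives a deadline of 2001-08-06; completed 2001-08-04, before the deadline.
Step 5 — 16 and 124 days from 2001-04-17 (when the award decision is issued) are 2001-05-03 and 2001-08-19 respectively; done 2001-08-21 — 2 days after the window closed.
The procedure was therefore not followed at step 5.

Step 5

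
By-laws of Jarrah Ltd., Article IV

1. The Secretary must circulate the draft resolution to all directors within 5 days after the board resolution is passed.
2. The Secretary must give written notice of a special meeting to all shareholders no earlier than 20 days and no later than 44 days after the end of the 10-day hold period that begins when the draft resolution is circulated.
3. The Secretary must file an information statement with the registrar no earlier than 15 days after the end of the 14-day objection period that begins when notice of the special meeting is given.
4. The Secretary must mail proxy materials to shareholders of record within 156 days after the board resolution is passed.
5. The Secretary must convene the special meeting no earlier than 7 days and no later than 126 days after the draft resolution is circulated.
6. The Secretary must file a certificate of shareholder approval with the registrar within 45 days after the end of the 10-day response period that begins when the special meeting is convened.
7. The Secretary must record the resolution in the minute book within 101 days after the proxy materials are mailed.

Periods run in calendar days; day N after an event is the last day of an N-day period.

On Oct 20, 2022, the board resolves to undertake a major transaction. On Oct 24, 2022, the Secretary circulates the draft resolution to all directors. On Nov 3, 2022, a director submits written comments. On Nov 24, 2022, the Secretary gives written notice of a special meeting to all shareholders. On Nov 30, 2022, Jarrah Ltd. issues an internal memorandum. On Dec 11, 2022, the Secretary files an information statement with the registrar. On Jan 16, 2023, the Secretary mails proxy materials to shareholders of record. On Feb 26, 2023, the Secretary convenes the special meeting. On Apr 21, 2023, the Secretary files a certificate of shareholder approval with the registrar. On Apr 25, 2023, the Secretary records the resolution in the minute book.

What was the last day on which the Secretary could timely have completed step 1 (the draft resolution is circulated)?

Step 1 runs from Oct 20, 2022, when the board resolution is passed. 5 days after Oct 20, 2022 is Oct 25, 2022.

Oct 25, 2022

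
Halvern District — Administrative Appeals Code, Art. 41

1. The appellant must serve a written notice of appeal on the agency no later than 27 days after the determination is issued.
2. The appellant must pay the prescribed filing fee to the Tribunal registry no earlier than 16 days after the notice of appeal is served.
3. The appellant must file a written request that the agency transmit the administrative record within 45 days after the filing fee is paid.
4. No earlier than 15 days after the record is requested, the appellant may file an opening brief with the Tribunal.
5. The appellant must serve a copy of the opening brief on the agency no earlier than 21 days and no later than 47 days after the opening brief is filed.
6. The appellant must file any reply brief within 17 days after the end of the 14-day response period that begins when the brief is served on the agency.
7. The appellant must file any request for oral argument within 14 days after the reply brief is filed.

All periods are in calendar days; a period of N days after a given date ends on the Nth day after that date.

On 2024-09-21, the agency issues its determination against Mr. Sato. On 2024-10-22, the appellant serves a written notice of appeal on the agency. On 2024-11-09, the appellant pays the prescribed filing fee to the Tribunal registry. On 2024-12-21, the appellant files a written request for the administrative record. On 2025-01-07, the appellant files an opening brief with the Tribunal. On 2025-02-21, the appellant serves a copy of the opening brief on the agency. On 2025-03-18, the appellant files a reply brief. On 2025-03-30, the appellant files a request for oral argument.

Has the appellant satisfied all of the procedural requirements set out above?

No

Step 1: 27 days after 2024-09-21 (when the determination is issued) is 2024-10-18; not done until 2024-10-22, 4 days after the deadline.
Later steps need not be reached.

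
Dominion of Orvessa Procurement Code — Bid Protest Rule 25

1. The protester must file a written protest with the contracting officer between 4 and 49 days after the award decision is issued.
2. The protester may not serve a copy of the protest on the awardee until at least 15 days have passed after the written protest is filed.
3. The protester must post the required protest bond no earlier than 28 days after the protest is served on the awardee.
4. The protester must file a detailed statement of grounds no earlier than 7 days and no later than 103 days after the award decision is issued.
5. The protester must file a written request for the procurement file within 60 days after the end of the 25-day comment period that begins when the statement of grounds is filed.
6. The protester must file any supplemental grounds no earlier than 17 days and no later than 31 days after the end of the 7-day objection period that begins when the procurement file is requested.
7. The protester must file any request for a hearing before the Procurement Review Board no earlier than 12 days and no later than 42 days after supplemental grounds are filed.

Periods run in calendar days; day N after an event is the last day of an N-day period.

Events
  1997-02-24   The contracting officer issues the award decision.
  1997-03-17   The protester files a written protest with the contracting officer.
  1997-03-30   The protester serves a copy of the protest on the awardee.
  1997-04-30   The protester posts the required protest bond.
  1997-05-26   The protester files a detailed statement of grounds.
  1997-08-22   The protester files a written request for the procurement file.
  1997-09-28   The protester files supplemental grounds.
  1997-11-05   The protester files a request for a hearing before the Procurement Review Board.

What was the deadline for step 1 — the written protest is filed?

Step 1 runs from 1997-02-24, when the award decision is issued. The window is 4–49 days after 1997-02-24; it closes on 1997-04-14.

1997-04-14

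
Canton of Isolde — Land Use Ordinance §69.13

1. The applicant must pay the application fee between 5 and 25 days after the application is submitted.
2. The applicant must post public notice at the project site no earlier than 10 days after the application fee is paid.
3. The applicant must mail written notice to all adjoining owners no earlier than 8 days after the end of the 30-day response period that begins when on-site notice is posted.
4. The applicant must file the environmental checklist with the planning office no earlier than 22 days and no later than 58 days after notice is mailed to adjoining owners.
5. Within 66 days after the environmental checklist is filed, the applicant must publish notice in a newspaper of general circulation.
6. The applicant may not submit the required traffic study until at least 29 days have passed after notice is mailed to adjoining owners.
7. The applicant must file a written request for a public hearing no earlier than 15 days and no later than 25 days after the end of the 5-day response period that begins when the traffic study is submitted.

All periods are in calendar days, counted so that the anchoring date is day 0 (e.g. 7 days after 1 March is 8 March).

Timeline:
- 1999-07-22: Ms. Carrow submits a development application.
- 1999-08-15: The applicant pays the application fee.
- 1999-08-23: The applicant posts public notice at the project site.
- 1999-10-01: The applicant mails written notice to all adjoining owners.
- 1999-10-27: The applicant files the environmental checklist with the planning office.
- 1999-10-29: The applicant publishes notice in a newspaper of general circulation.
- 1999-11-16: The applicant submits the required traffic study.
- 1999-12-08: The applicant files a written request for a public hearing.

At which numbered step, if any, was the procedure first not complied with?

Step 1: the window is 5–25 days after 1999-07-22 (when the application is submitted), so 1999-07-27 through 1999-08-16; done 1999-08-15 — within the window.
Step 2: the earliest permitted date is 10 days after 1999-08-15 (when the application fee is paid), i.e. 1999-08-25; 1999-08-23 is 2 days before the earliest permitted date.
The procedure was therefore not followed at step 2.

Step 2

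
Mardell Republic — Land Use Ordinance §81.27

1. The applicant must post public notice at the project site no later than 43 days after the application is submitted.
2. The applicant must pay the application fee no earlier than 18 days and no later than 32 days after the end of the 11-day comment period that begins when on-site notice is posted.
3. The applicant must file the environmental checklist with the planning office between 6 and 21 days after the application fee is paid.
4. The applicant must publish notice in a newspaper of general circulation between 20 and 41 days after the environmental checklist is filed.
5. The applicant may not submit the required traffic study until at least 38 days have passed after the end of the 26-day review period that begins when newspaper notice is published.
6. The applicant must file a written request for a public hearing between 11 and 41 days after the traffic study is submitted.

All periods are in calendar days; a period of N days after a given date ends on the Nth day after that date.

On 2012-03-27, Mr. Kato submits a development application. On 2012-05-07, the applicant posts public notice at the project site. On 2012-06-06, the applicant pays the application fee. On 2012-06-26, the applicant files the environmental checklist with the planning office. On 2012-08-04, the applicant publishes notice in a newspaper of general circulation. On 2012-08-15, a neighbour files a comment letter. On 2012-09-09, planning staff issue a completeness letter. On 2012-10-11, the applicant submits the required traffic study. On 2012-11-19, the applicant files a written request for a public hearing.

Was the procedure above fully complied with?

Step 1 — counting 43 days from 2012-03-27 (when the application is submitted) gives a deadline of 2012-05-09; completed 2012-05-07, before the deadline.
Step 2 — 18 and 32 days from 2012-05-18 (end of the 11-day comment period, which began when on-site notice is posted on 2012-05-07) are 2012-06-05 and 2012-06-19 respectively; done 2012-06-06, which is between those dates.
Step 3 — 6 and 21 days from 2012-06-06 (when the application fee is paid) are 2012-06-12 and 2012-06-27 respectively; done 2012-06-26, which is between those dates.
Step 4 — 20 and 41 days from 2012-06-26 (when the environmental checklist is filed) are 2012-07-16 and 2012-08-06 respectively; done 2012-08-04 — within the window.
Step 5 — must wait 38 days from 2012-08-30 (end of the 26-day review period, which began when newspaper notice is published on 2012-08-04), so not before 2012-10-07; done 2012-10-11, after the minimum wait.
Step 6 — 11 and 41 days from 2012-10-11 (when the traffic study is submitted) are 2012-10-22 and 2012-11-21 respectively; done 2012-11-19, which is between those dates.

Yes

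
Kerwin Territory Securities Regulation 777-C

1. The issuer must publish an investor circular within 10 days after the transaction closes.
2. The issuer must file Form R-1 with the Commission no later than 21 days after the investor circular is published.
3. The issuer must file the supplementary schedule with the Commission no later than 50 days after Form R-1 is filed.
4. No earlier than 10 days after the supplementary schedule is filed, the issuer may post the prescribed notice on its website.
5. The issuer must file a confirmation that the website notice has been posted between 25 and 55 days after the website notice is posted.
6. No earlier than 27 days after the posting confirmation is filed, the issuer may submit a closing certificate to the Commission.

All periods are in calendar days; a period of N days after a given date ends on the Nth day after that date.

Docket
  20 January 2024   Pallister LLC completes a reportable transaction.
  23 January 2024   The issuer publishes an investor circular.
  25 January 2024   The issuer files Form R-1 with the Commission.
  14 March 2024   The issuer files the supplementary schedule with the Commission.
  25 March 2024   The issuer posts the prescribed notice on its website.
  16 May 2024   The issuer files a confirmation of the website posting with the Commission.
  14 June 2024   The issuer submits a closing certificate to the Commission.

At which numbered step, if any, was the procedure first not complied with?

(1) due by 20 January 2024 + 10 days = 30 January 2024; 23 January 2024 is within that limit.
(2) due by 23 January 2024 + 21 days = 13 February 2024; completed 25 January 2024, before the deadline.
(3) due by 25 January 2024 + 50 days = 15 March 2024; 14 March 2024 is within that limit.
(4) permitted from 14 March 2024 + 10 days = 24 March 2024 onward; done 25 March 2024 — permitted.
(5) the permitted window runs from 25 March 2024 + 25 = 19 April 2024 to 25 March 2024 + 55 = 19 May 2024; done 16 May 2024 — within the window.
(6) permitted from 16 May 2024 + 27 days = 12 June 2024 onward; done 14 June 2024, after the minimum wait.

None — every step was satisfied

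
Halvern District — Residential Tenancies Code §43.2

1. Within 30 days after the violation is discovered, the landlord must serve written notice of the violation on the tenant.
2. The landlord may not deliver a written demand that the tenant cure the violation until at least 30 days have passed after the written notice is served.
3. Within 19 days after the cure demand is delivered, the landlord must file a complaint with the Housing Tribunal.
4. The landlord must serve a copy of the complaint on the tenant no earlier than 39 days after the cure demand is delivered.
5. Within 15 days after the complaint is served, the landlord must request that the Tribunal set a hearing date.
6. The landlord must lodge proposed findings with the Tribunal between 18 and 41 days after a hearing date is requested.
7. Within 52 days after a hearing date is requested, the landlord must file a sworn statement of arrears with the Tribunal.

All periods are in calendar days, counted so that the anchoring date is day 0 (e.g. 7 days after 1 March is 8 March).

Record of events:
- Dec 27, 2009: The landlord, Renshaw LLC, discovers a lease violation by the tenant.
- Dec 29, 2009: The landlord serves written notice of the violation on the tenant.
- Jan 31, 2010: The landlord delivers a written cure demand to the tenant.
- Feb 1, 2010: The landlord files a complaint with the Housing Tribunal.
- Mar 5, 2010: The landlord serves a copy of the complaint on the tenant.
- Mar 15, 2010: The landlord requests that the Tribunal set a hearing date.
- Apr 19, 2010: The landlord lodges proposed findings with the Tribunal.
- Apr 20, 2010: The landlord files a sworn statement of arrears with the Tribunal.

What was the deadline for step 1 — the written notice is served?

Step 1 runs from Dec 27, 2009, when the violation is discovered. 30 days after Dec 27, 2009 is Jan 26, 2010.

Jan 26, 2010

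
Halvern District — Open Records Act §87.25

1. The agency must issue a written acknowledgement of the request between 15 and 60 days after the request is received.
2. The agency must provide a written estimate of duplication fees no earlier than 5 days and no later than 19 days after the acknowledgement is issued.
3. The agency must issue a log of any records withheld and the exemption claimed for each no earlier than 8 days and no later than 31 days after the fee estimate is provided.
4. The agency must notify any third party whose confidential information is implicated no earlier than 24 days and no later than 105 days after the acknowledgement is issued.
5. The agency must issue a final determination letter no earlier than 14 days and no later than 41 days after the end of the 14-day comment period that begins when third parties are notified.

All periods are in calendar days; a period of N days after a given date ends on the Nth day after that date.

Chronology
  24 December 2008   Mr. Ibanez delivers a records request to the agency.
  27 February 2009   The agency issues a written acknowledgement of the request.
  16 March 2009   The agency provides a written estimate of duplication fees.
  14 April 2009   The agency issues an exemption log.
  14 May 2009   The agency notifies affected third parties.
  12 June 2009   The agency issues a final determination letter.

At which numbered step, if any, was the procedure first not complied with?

Step 1 — 15 and 60 days from 24 December 2008 (when the request is received) are 8 January 2009 and 22 February 2009 respectively; 27 February 2009 is 5 days past the end of the window.
Later steps need not be reached.

Step 1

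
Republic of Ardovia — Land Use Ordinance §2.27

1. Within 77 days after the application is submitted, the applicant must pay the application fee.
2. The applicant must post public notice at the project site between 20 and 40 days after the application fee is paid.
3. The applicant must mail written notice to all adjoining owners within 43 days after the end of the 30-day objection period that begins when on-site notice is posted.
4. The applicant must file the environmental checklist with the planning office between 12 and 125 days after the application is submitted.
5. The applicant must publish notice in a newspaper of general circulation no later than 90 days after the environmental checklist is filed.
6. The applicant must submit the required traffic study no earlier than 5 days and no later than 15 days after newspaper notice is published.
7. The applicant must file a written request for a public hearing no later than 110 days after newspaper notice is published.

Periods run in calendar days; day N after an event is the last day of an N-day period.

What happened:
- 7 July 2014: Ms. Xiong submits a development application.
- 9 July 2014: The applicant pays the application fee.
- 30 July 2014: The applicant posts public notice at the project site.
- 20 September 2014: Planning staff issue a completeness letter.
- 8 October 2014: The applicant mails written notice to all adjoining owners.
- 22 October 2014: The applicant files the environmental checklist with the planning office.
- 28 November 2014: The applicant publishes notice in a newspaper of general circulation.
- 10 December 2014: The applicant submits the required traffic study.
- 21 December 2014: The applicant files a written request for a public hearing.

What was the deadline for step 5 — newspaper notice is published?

20 January 2015

Step 5 runs from 22 October 2014, when the environmental checklist is filed. 90 days after 22 October 2014 is 20 January 2015.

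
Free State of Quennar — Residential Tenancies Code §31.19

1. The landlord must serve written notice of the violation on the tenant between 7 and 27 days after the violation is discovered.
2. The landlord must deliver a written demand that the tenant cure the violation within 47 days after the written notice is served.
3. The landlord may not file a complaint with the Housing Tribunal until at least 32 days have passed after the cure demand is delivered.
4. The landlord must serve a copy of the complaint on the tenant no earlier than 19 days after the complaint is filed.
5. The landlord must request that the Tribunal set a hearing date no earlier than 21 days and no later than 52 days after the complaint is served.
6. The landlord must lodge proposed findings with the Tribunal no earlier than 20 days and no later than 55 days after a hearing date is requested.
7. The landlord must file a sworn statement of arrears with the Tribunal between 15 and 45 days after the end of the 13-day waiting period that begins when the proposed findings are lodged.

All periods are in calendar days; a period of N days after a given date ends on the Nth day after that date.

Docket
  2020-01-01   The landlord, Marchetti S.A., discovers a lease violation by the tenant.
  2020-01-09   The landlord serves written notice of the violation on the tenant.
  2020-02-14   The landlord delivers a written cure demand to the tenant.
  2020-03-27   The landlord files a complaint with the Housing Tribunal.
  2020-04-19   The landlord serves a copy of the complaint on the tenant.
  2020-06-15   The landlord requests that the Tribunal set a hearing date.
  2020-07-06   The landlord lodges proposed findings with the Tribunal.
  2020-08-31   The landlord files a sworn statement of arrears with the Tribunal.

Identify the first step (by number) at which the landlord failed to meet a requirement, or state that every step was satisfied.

Step 5

Step 1: the window is 7–27 days after 2020-01-01 (when the violation is discovered), so 2020-01-08 through 2020-01-28; done 2020-01-09 — within the window.
Step 2: 47 days after 2020-01-09 (when the written notice is served) is 2020-02-25; completed 2020-02-14, before the deadline.
Step 3: the earliest permitted date is 32 days after 2020-02-14 (when the cure demand is delivered), i.e. 2020-03-17; done 2020-03-27, after the minimum wait.
Step 4: the earliest permitted date is 19 days after 2020-03-27 (when the complaint is filed), i.e. 2020-04-15; done 2020-04-19 — permitted.
Step 5: the window is 21–52 days after 2020-04-19 (when the complaint is served), so 2020-05-10 through 2020-06-10; 2020-06-15 is 5 days past the end of the window.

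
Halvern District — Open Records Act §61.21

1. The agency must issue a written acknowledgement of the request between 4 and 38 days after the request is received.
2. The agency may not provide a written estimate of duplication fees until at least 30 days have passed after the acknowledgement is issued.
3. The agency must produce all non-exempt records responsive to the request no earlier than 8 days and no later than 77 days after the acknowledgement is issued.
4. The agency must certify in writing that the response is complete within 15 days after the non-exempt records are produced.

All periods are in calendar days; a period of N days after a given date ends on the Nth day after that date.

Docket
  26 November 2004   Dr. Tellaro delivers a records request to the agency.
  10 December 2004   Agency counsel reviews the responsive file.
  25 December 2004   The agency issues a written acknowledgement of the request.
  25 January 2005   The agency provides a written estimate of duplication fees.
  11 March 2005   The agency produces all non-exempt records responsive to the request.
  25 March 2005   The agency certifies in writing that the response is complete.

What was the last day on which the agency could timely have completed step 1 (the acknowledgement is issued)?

3 January 2005

Step 1 runs from 26 November 2004, when the request is received. The window is 4–38 days after 26 November 2004; it closes on 3 January 2005.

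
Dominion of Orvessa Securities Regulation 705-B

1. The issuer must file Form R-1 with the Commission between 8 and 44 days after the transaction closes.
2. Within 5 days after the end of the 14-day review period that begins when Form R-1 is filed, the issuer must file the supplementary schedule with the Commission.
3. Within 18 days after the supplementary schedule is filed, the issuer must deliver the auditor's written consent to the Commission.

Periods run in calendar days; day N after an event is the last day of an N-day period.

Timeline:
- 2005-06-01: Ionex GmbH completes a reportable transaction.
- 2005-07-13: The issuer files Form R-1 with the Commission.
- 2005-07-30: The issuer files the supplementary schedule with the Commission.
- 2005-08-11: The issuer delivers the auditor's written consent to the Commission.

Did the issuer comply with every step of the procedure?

Yes

Step 1: the window is 8–44 days after 2005-06-01 (when the transaction closes), so 2005-06-09 through 2005-07-15; 2005-07-13 falls inside that range.
Step 2: 5 days after 2005-07-27 (end of the 14-day review period, which began when Form R-1 is filed on 2005-07-13) is 2005-08-01; done 2005-07-30 — timely.
Step 3: 18 days after 2005-07-30 (when the supplementary schedule is filed) is 2005-08-17; 2005-08-11 is within that limit.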